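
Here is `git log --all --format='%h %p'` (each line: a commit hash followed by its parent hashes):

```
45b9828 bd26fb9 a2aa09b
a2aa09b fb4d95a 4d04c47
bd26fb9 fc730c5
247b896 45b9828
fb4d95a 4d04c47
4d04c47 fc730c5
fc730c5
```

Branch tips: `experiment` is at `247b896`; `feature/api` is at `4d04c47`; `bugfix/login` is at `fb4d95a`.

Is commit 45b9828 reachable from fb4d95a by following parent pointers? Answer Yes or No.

No

Ancestors of fb4d95a: {4d04c47, fb4d95a, fc730c5}.
45b9828 is not in that set, so it is not an ancestor of fb4d95a.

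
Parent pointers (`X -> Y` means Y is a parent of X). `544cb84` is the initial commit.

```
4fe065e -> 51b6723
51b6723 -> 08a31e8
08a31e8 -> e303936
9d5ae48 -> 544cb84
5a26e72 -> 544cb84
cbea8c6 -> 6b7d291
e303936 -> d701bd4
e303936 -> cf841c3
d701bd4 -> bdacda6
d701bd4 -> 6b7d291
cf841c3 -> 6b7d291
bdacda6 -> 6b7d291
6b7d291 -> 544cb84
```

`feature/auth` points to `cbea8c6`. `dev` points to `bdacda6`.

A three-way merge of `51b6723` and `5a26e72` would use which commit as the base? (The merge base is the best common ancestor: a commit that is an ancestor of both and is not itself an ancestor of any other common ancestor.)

Ancestors of 51b6723: {08a31e8, 51b6723, 544cb84, 6b7d291, bdacda6, cf841c3, d701bd4, e303936}.
Ancestors of 5a26e72: {544cb84, 5a26e72}.
Common ancestors: {544cb84}.
The only common ancestor is 544cb84, so it is the merge base.

544cb84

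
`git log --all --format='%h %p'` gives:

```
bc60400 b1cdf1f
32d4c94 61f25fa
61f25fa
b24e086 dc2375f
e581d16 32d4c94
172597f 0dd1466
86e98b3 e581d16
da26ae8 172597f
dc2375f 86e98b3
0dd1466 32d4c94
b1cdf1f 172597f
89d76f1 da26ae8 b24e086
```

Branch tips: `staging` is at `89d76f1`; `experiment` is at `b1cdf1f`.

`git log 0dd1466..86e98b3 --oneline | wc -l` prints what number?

2

Reachable from 86e98b3: {32d4c94, 61f25fa, 86e98b3, e581d16}.
Reachable from 0dd1466: {0dd1466, 32d4c94, 61f25fa}.
In 86e98b3's history but not 0dd1466's: {86e98b3, e581d16} — 2 commits.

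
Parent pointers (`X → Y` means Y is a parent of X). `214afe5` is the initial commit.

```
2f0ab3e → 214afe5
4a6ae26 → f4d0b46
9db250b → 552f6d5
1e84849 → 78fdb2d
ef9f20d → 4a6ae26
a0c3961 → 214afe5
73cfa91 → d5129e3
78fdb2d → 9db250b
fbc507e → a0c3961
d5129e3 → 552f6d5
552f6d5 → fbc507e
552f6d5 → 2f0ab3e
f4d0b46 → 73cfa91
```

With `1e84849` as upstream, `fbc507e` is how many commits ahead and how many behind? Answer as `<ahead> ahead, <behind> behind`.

Reachable from fbc507e: {214afe5, a0c3961, fbc507e}.
Reachable from 1e84849: {1e84849, 214afe5, 2f0ab3e, 552f6d5, 78fdb2d, 9db250b, a0c3961, fbc507e}.
Only in fbc507e's history (ahead): {} — 0.
Only in 1e84849's history (behind): {1e84849, 2f0ab3e, 552f6d5, 78fdb2d, 9db250b} — 5.

0 ahead, 5 behind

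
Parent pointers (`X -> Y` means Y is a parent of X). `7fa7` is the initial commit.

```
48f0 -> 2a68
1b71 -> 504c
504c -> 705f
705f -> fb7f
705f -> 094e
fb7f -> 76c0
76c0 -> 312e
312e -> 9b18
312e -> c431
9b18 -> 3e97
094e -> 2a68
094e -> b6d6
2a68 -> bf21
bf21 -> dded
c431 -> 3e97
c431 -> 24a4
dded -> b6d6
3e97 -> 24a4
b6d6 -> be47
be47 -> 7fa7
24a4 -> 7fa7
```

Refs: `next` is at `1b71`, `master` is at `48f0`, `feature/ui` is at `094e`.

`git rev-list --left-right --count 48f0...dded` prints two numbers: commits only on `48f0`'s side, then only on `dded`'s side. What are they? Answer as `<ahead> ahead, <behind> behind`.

3 ahead, 0 behind

Reachable from 48f0: {2a68, 48f0, 7fa7, b6d6, be47, bf21, dded}.
Reachable from dded: {7fa7, b6d6, be47, dded}.
Only in 48f0's history (ahead): {2a68, 48f0, bf21} — 3.
Only in dded's history (behind): {} — 0.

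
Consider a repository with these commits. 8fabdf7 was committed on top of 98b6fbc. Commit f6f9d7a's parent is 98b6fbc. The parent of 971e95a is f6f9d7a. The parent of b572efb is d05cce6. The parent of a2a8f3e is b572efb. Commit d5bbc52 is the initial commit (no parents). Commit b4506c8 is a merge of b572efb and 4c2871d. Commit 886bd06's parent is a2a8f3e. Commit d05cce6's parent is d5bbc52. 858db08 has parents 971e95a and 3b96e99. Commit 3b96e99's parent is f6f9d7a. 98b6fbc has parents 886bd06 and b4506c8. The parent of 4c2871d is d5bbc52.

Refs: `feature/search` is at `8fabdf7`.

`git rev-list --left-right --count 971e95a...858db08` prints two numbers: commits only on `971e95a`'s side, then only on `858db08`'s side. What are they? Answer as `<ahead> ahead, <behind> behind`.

Reachable from 971e95a: {4c2871d, 886bd06, 971e95a, 98b6fbc, a2a8f3e, b4506c8, b572efb, d05cce6, d5bbc52, f6f9d7a}.
Reachable from 858db08: {3b96e99, 4c2871d, 858db08, 886bd06, 971e95a, 98b6fbc, a2a8f3e, b4506c8, b572efb, d05cce6, d5bbc52, f6f9d7a}.
Only in 971e95a's history (ahead): {} — 0.
Only in 858db08's history (behind): {3b96e99, 858db08} — 2.

0 ahead, 2 behind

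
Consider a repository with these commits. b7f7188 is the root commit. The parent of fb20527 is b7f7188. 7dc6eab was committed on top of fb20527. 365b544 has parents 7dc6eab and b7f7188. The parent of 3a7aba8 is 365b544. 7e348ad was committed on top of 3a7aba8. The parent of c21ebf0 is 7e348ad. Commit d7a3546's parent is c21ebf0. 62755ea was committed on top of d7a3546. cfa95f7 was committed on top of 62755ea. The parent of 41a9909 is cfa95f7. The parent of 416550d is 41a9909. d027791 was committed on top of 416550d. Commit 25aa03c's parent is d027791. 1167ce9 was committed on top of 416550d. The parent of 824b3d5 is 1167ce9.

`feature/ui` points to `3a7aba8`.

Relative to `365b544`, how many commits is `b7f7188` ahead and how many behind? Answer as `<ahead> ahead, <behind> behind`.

Reachable from b7f7188: {b7f7188}.
Reachable from 365b544: {365b544, 7dc6eab, b7f7188, fb20527}.
Only in b7f7188's history (ahead): {} — 0.
Only in 365b544's history (behind): {365b544, 7dc6eab, fb20527} — 3.

0 ahead, 3 behind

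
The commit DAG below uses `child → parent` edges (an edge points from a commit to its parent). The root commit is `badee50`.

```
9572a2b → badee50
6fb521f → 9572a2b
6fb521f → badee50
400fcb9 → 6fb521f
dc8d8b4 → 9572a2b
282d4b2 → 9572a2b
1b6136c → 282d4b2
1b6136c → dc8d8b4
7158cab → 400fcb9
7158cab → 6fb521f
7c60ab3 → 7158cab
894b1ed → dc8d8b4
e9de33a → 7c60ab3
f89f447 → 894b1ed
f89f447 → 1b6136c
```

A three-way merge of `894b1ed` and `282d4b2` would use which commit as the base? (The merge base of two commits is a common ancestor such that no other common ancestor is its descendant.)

9572a2b

Ancestors of 894b1ed: {894b1ed, 9572a2b, badee50, dc8d8b4}.
Ancestors of 282d4b2: {282d4b2, 9572a2b, badee50}.
Common ancestors: {9572a2b, badee50}.
Among these, 9572a2b is not an ancestor of any other common ancestor — it is the merge base.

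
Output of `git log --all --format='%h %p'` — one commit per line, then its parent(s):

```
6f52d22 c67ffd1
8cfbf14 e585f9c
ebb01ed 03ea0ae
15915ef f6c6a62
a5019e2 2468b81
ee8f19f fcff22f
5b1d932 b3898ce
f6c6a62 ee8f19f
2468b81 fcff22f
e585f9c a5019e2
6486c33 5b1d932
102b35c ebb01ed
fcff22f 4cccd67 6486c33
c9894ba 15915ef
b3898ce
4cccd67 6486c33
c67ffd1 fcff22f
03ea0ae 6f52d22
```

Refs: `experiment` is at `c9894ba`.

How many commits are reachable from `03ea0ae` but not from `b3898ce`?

Reachable from 03ea0ae: {03ea0ae, 4cccd67, 5b1d932, 6486c33, 6f52d22, b3898ce, c67ffd1, fcff22f}.
Reachable from b3898ce: {b3898ce}.
In 03ea0ae's history but not b3898ce's: {03ea0ae, 4cccd67, 5b1d932, 6486c33, 6f52d22, c67ffd1, fcff22f} — 7 commits.

7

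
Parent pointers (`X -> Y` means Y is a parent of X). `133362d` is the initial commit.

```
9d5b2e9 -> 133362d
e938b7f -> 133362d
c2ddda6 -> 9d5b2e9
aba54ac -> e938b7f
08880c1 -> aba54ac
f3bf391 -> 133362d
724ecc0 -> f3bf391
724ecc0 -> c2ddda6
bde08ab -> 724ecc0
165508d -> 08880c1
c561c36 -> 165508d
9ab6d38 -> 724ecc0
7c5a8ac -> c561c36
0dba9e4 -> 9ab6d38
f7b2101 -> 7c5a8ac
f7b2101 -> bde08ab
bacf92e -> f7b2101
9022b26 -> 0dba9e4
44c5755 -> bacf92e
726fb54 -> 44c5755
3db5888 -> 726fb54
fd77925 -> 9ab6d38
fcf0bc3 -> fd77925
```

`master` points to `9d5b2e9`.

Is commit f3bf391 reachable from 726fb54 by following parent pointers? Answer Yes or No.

Ancestors of 726fb54 (commits reachable by following parents): {08880c1, 133362d, 165508d, 44c5755, 724ecc0, 726fb54, 7c5a8ac, 9d5b2e9, aba54ac, bacf92e, bde08ab, c2ddda6, c561c36, e938b7f, f3bf391, f7b2101}.
f3bf391 is in that set, so it is an ancestor of 726fb54.

Yes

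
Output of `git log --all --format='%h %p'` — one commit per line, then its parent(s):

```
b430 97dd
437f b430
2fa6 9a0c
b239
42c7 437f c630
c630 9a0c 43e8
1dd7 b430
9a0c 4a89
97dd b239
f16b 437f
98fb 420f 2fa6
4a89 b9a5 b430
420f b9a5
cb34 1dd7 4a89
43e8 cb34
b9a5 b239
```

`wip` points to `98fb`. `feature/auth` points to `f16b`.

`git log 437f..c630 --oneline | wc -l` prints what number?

Reachable from c630: {1dd7, 43e8, 4a89, 97dd, 9a0c, b239, b430, b9a5, c630, cb34}.
Reachable from 437f: {437f, 97dd, b239, b430}.
In c630's history but not 437f's: {1dd7, 43e8, 4a89, 9a0c, b9a5, c630, cb34} — 7 commits.

7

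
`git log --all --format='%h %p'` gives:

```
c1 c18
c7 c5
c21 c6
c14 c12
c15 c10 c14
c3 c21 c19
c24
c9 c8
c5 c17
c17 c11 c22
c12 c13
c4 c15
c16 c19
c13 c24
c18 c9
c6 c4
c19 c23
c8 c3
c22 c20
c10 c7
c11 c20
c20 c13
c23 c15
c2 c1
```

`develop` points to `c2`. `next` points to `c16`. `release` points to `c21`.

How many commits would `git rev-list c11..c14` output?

Reachable from c14: {c12, c13, c14, c24}.
Reachable from c11: {c11, c13, c20, c24}.
In c14's history but not c11's: {c12, c14} — 2 commits.

2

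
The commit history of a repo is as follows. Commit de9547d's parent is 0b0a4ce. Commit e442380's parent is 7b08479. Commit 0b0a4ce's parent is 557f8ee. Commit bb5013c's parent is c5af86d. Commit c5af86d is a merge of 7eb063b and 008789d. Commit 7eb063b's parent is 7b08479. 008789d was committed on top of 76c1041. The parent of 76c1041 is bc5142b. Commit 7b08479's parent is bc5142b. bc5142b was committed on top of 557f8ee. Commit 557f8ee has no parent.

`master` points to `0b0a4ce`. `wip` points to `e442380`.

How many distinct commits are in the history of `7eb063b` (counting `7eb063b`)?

Walking parent pointers from 7eb063b: reachable set = {557f8ee, 7b08479, 7eb063b, bc5142b}.
That is 4 commits.

4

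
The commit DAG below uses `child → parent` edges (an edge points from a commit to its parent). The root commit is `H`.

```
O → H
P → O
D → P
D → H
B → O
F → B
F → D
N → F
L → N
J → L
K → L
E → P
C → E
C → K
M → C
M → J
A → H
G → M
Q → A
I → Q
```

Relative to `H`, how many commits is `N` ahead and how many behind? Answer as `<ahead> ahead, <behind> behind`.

Reachable from N: {B, D, F, H, N, O, P}.
Reachable from H: {H}.
Only in N's history (ahead): {B, D, F, N, O, P} — 6.
Only in H's history (behind): {} — 0.

6 ahead, 0 behind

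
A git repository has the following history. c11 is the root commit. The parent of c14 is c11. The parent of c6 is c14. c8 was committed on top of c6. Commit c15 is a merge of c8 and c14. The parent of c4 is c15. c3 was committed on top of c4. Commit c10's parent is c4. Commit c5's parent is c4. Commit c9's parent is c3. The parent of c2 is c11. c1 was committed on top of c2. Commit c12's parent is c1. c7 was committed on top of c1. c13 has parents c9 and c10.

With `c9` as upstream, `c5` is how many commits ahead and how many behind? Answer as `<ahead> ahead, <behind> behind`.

Reachable from c5: {c11, c14, c15, c4, c5, c6, c8}.
Reachable from c9: {c11, c14, c15, c3, c4, c6, c8, c9}.
Only in c5's history (ahead): {c5} — 1.
Only in c9's history (behind): {c3, c9} — 2.

1 ahead, 2 behind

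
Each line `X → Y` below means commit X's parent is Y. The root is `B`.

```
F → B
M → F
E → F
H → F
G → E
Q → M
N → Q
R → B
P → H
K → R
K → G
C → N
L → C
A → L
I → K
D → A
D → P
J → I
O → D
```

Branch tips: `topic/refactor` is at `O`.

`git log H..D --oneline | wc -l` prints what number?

8

Reachable from D: {A, B, C, D, F, H, L, M, N, P, Q}.
Reachable from H: {B, F, H}.
In D's history but not H's: {A, C, D, L, M, N, P, Q} — 8 commits.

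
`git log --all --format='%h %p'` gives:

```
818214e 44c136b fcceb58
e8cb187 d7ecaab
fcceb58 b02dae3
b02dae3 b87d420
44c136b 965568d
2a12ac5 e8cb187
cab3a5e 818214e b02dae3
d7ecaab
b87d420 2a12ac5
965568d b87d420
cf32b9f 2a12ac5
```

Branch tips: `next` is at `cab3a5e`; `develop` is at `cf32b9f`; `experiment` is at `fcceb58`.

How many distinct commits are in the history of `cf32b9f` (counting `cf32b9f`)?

Walking parent pointers from cf32b9f: reachable set = {2a12ac5, cf32b9f, d7ecaab, e8cb187}.
That is 4 commits.

4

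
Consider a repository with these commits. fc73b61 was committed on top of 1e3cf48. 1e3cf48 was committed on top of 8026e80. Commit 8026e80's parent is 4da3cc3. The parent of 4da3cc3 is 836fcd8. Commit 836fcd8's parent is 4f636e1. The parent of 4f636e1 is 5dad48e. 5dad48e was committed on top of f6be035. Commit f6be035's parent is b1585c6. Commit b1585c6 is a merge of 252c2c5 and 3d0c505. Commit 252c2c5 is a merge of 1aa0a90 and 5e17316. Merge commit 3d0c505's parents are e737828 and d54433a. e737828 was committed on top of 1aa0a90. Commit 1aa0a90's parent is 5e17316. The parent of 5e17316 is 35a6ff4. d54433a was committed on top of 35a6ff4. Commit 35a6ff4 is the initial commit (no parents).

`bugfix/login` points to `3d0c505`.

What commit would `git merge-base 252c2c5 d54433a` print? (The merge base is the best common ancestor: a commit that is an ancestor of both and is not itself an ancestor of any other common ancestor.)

Ancestors of 252c2c5: {1aa0a90, 252c2c5, 35a6ff4, 5e17316}.
Ancestors of d54433a: {35a6ff4, d54433a}.
Common ancestors: {35a6ff4}.
The only common ancestor is 35a6ff4, so it is the merge base.

35a6ff4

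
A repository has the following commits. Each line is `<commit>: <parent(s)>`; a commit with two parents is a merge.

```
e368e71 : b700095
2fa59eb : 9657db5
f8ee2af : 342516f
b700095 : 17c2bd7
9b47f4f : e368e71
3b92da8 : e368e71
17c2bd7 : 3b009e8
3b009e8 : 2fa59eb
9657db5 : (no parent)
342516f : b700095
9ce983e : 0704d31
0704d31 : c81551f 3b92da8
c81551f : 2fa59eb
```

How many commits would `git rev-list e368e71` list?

6

Walking parent pointers from e368e71: reachable set = {17c2bd7, 2fa59eb, 3b009e8, 9657db5, b700095, e368e71}.
That is 6 commits.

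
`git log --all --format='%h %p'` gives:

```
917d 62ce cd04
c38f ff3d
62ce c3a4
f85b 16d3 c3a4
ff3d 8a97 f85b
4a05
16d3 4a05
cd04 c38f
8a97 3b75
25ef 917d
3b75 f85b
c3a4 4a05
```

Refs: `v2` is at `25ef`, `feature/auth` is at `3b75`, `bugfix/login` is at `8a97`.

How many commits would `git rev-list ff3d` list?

7

Walking parent pointers from ff3d: reachable set = {16d3, 3b75, 4a05, 8a97, c3a4, f85b, ff3d}.
That is 7 commits.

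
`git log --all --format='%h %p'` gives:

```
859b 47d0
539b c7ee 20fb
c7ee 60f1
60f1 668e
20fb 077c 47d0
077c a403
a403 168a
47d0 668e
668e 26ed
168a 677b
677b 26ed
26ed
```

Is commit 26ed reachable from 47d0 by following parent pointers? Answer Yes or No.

Ancestors of 47d0 (commits reachable by following parents): {26ed, 47d0, 668e}.
26ed is in that set, so it is an ancestor of 47d0.

Yes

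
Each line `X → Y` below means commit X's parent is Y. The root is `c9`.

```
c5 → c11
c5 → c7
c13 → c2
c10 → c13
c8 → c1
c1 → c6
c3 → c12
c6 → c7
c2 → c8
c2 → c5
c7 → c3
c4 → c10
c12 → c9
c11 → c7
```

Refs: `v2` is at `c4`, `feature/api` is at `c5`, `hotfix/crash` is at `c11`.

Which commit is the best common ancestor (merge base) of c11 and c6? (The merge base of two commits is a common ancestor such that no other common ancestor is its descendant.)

Ancestors of c11: {c11, c12, c3, c7, c9}.
Ancestors of c6: {c12, c3, c6, c7, c9}.
Common ancestors: {c12, c3, c7, c9}.
Among these, c7 is not an ancestor of any other common ancestor — it is the merge base.

c7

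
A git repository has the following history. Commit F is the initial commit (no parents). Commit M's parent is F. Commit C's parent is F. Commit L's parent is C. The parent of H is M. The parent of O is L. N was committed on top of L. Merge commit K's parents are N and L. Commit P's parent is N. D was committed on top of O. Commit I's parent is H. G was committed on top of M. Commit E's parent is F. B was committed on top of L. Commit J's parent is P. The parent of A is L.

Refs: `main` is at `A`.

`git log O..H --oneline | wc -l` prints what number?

Reachable from H: {F, H, M}.
Reachable from O: {C, F, L, O}.
In H's history but not O's: {H, M} — 2 commits.

2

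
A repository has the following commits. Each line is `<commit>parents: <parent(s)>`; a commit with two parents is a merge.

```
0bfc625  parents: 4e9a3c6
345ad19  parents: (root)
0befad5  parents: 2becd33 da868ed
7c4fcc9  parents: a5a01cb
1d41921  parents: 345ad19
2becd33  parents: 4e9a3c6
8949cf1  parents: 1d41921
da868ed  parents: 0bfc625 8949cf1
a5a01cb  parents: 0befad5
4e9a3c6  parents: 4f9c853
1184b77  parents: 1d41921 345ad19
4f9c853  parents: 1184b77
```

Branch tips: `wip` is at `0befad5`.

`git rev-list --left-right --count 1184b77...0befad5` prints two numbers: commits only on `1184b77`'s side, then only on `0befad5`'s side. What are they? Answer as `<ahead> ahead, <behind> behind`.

0 ahead, 7 behind

Reachable from 1184b77: {1184b77, 1d41921, 345ad19}.
Reachable from 0befad5: {0befad5, 0bfc625, 1184b77, 1d41921, 2becd33, 345ad19, 4e9a3c6, 4f9c853, 8949cf1, da868ed}.
Only in 1184b77's history (ahead): {} — 0.
Only in 0befad5's history (behind): {0befad5, 0bfc625, 2becd33, 4e9a3c6, 4f9c853, 8949cf1, da868ed} — 7.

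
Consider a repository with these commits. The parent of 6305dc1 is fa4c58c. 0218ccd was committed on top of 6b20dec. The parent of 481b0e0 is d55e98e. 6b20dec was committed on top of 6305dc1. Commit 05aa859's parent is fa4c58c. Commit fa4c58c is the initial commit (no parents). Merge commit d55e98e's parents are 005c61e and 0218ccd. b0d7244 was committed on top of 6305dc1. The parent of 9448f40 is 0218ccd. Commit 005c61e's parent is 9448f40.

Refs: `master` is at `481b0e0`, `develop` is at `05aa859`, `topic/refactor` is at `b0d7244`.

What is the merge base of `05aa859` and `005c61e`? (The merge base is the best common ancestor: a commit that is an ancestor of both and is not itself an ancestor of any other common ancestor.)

fa4c58c

Ancestors of 05aa859: {05aa859, fa4c58c}.
Ancestors of 005c61e: {005c61e, 0218ccd, 6305dc1, 6b20dec, 9448f40, fa4c58c}.
Common ancestors: {fa4c58c}.
The only common ancestor is fa4c58c, so it is the merge base.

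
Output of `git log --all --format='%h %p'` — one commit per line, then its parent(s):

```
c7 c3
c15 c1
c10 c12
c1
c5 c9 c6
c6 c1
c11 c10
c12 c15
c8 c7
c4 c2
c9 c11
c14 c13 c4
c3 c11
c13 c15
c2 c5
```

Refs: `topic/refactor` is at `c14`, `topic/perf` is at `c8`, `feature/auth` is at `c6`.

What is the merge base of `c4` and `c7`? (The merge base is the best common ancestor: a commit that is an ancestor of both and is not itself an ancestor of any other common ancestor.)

Ancestors of c4: {c1, c10, c11, c12, c15, c2, c4, c5, c6, c9}.
Ancestors of c7: {c1, c10, c11, c12, c15, c3, c7}.
Common ancestors: {c1, c10, c11, c12, c15}.
Among these, c11 is not an ancestor of any other common ancestor — it is the merge base.

c11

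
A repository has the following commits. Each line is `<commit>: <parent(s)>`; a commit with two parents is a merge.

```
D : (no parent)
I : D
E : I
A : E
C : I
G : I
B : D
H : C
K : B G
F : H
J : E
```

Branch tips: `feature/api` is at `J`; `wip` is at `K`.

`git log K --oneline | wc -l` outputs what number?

5

Walking parent pointers from K: reachable set = {B, D, G, I, K}.
That is 5 commits.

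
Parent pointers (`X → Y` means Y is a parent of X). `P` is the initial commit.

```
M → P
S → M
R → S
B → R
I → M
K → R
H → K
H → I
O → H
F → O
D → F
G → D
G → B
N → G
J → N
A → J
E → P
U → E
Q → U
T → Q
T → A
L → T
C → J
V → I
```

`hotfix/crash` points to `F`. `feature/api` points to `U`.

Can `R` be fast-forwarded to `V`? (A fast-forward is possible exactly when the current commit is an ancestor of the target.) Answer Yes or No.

No

A fast-forward from R to V is possible iff R is an ancestor of V.
Ancestors of V: {I, M, P, V}.
R is not among them, so fast-forward is not possible.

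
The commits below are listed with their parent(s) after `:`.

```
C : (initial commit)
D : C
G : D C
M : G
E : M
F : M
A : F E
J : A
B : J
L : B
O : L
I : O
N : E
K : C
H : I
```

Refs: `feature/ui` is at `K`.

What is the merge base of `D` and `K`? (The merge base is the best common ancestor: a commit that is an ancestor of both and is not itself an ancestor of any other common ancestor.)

C

Ancestors of D: {C, D}.
Ancestors of K: {C, K}.
Common ancestors: {C}.
The only common ancestor is C, so it is the merge base.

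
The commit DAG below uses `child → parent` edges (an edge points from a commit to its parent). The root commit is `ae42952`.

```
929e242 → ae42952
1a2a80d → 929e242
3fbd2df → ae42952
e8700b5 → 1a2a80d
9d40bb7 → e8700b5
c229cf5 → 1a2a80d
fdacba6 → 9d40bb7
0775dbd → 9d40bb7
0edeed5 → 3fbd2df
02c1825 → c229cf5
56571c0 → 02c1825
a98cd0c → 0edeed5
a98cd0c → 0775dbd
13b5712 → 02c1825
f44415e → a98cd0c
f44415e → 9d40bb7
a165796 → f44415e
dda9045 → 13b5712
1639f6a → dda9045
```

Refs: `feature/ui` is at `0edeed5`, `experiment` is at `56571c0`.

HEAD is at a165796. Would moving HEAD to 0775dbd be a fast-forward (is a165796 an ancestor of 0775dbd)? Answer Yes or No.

A fast-forward from a165796 to 0775dbd is possible iff a165796 is an ancestor of 0775dbd.
Ancestors of 0775dbd: {0775dbd, 1a2a80d, 929e242, 9d40bb7, ae42952, e8700b5}.
a165796 is not among them, so fast-forward is not possible.

No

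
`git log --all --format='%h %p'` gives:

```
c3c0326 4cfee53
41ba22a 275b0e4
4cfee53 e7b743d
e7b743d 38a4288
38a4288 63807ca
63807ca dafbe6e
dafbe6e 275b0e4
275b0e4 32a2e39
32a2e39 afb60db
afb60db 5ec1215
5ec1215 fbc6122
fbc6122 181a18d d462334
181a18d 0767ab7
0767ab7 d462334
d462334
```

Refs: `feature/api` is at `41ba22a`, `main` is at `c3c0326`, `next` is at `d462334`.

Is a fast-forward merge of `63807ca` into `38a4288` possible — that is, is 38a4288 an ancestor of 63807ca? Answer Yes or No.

No

A fast-forward from 38a4288 to 63807ca is possible iff 38a4288 is an ancestor of 63807ca.
Ancestors of 63807ca: {0767ab7, 181a18d, 275b0e4, 32a2e39, 5ec1215, 63807ca, afb60db, d462334, dafbe6e, fbc6122}.
38a4288 is not among them, so fast-forward is not possible.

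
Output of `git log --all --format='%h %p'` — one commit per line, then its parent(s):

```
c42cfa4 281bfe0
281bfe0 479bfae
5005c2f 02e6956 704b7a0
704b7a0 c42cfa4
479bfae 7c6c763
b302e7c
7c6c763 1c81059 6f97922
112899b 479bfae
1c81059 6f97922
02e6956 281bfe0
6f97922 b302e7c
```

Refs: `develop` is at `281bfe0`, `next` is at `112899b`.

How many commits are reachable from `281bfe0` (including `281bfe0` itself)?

6

Walking parent pointers from 281bfe0: reachable set = {1c81059, 281bfe0, 479bfae, 6f97922, 7c6c763, b302e7c}.
That is 6 commits.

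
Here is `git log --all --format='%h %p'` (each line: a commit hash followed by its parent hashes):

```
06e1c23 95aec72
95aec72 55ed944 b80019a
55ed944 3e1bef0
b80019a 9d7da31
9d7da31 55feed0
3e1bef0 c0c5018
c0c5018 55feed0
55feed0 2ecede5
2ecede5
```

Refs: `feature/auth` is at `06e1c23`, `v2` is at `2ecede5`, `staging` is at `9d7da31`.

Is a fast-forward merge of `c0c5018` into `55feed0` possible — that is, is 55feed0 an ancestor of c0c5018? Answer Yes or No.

A fast-forward from 55feed0 to c0c5018 is possible iff 55feed0 is an ancestor of c0c5018.
Ancestors of c0c5018: {2ecede5, 55feed0, c0c5018}.
55feed0 is among them, so fast-forward is possible.

Yes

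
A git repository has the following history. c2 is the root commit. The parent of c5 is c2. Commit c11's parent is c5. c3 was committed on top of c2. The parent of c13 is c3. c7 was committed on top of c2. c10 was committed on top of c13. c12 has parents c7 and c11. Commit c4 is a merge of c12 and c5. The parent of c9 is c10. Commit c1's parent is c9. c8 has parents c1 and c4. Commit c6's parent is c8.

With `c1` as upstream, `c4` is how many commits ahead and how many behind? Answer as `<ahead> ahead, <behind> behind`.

5 ahead, 5 behind

Reachable from c4: {c11, c12, c2, c4, c5, c7}.
Reachable from c1: {c1, c10, c13, c2, c3, c9}.
Only in c4's history (ahead): {c11, c12, c4, c5, c7} — 5.
Only in c1's history (behind): {c1, c10, c13, c3, c9} — 5.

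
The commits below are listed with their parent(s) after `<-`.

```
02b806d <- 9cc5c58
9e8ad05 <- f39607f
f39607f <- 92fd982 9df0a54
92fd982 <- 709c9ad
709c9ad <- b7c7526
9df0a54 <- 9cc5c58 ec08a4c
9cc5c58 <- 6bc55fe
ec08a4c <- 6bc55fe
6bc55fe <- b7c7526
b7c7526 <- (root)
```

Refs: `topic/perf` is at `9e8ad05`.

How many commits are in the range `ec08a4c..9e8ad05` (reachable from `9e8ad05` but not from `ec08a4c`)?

6

Reachable from 9e8ad05: {6bc55fe, 709c9ad, 92fd982, 9cc5c58, 9df0a54, 9e8ad05, b7c7526, ec08a4c, f39607f}.
Reachable from ec08a4c: {6bc55fe, b7c7526, ec08a4c}.
In 9e8ad05's history but not ec08a4c's: {709c9ad, 92fd982, 9cc5c58, 9df0a54, 9e8ad05, f39607f} — 6 commits.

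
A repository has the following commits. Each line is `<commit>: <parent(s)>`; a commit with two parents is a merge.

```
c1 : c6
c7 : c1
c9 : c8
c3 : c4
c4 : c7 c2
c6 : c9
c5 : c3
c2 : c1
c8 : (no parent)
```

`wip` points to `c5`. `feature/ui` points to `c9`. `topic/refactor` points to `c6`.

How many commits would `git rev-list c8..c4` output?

Reachable from c4: {c1, c2, c4, c6, c7, c8, c9}.
Reachable from c8: {c8}.
In c4's history but not c8's: {c1, c2, c4, c6, c7, c9} — 6 commits.

6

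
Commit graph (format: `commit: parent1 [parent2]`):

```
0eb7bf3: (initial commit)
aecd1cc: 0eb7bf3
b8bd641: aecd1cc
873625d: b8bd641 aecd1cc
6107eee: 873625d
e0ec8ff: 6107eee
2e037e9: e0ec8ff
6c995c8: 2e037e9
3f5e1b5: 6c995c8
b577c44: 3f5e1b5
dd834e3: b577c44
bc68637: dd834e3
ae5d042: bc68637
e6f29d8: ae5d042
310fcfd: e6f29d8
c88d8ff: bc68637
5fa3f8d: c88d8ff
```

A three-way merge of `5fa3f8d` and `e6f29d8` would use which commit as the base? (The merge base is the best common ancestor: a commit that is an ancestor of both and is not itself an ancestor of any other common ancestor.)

Ancestors of 5fa3f8d: {0eb7bf3, 2e037e9, 3f5e1b5, 5fa3f8d, 6107eee, 6c995c8, 873625d, aecd1cc, b577c44, b8bd641, bc68637, c88d8ff, dd834e3, e0ec8ff}.
Ancestors of e6f29d8: {0eb7bf3, 2e037e9, 3f5e1b5, 6107eee, 6c995c8, 873625d, ae5d042, aecd1cc, b577c44, b8bd641, bc68637, dd834e3, e0ec8ff, e6f29d8}.
Common ancestors: {0eb7bf3, 2e037e9, 3f5e1b5, 6107eee, 6c995c8, 873625d, aecd1cc, b577c44, b8bd641, bc68637, dd834e3, e0ec8ff}.
Among these, bc68637 is not an ancestor of any other common ancestor — it is the merge base.

bc68637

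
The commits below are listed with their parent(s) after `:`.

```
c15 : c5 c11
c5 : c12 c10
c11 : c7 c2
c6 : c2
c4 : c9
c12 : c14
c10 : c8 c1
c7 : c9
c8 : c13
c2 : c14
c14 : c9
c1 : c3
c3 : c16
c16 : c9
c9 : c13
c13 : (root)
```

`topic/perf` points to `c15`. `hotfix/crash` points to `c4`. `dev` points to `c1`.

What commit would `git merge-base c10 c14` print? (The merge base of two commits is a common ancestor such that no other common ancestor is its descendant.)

Ancestors of c10: {c1, c10, c13, c16, c3, c8, c9}.
Ancestors of c14: {c13, c14, c9}.
Common ancestors: {c13, c9}.
Among these, c9 is not an ancestor of any other common ancestor — it is the merge base.

c9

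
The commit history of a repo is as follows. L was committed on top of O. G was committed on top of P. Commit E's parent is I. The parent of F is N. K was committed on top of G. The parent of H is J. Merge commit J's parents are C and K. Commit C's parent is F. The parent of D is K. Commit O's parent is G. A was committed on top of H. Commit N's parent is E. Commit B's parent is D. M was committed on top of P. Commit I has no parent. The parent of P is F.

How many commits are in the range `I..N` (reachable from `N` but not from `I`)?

2

Reachable from N: {E, I, N}.
Reachable from I: {I}.
In N's history but not I's: {E, N} — 2 commits.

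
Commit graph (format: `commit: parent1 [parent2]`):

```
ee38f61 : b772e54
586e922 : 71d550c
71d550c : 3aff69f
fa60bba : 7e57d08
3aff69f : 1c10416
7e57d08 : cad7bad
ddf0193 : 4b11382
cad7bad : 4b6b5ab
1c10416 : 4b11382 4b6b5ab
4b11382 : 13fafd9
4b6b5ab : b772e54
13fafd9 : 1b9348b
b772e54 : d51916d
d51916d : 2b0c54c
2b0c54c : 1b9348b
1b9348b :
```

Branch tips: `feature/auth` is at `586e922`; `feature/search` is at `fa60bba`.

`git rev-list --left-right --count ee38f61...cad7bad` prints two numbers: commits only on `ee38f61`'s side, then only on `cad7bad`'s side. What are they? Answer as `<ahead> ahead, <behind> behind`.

Reachable from ee38f61: {1b9348b, 2b0c54c, b772e54, d51916d, ee38f61}.
Reachable from cad7bad: {1b9348b, 2b0c54c, 4b6b5ab, b772e54, cad7bad, d51916d}.
Only in ee38f61's history (ahead): {ee38f61} — 1.
Only in cad7bad's history (behind): {4b6b5ab, cad7bad} — 2.

1 ahead, 2 behind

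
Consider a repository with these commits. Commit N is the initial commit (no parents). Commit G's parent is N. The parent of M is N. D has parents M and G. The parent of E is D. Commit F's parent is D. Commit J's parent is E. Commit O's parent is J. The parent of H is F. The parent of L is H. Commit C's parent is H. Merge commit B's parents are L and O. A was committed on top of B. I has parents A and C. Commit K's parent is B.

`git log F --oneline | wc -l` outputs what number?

Walking parent pointers from F: reachable set = {D, F, G, M, N}.
That is 5 commits.

5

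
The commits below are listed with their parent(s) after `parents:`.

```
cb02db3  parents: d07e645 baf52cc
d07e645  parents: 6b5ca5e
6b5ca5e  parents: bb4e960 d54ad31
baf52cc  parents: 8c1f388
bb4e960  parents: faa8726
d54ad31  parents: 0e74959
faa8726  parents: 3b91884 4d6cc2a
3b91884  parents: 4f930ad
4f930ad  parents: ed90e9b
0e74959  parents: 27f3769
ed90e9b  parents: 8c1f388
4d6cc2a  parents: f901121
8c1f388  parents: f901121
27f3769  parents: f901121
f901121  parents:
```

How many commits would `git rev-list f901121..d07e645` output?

Reachable from d07e645: {0e74959, 27f3769, 3b91884, 4d6cc2a, 4f930ad, 6b5ca5e, 8c1f388, bb4e960, d07e645, d54ad31, ed90e9b, f901121, faa8726}.
Reachable from f901121: {f901121}.
In d07e645's history but not f901121's: {0e74959, 27f3769, 3b91884, 4d6cc2a, 4f930ad, 6b5ca5e, 8c1f388, bb4e960, d07e645, d54ad31, ed90e9b, faa8726} — 12 commits.

12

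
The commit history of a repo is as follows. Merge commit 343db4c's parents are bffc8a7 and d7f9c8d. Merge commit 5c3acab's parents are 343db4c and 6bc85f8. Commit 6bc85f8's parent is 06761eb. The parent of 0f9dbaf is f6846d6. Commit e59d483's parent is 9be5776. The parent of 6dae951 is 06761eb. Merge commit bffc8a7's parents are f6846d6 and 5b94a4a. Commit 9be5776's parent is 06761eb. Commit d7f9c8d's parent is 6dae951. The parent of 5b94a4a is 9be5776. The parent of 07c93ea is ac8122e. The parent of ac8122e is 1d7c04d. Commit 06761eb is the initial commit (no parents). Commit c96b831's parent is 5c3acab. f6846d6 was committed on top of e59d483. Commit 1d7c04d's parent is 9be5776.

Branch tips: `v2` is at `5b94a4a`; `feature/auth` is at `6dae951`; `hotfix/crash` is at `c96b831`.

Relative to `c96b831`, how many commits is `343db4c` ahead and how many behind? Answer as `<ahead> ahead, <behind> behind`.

0 ahead, 3 behind

Reachable from 343db4c: {06761eb, 343db4c, 5b94a4a, 6dae951, 9be5776, bffc8a7, d7f9c8d, e59d483, f6846d6}.
Reachable from c96b831: {06761eb, 343db4c, 5b94a4a, 5c3acab, 6bc85f8, 6dae951, 9be5776, bffc8a7, c96b831, d7f9c8d, e59d483, f6846d6}.
Only in 343db4c's history (ahead): {} — 0.
Only in c96b831's history (behind): {5c3acab, 6bc85f8, c96b831} — 3.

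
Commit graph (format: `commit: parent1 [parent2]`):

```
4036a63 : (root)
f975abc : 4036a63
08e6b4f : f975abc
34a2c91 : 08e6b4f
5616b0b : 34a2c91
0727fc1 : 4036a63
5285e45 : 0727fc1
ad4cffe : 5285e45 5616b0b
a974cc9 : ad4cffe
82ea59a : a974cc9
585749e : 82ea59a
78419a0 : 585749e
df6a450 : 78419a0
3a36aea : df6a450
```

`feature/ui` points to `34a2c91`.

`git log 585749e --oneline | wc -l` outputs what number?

Walking parent pointers from 585749e: reachable set = {0727fc1, 08e6b4f, 34a2c91, 4036a63, 5285e45, 5616b0b, 585749e, 82ea59a, a974cc9, ad4cffe, f975abc}.
That is 11 commits.

11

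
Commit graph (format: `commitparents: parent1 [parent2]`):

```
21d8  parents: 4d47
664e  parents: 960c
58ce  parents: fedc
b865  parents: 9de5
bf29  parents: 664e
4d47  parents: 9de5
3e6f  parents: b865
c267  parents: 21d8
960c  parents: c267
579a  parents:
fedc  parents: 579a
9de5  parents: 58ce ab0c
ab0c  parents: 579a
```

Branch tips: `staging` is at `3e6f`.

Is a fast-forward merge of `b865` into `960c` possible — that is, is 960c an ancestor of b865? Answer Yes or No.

No

A fast-forward from 960c to b865 is possible iff 960c is an ancestor of b865.
Ancestors of b865: {579a, 58ce, 9de5, ab0c, b865, fedc}.
960c is not among them, so fast-forward is not possible.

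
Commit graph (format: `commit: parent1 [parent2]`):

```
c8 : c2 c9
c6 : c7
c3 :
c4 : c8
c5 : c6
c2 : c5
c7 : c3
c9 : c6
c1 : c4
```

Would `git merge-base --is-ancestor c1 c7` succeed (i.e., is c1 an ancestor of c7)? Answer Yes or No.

No

Ancestors of c7: {c3, c7}.
c1 is not in that set, so it is not an ancestor of c7.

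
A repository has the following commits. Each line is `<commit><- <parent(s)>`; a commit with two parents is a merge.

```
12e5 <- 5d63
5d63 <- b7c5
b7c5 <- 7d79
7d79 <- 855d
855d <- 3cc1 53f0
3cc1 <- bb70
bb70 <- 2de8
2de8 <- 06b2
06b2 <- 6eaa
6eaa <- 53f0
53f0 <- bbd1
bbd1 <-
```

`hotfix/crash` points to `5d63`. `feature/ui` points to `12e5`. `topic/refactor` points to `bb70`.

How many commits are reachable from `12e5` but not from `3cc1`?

Reachable from 12e5: {06b2, 12e5, 2de8, 3cc1, 53f0, 5d63, 6eaa, 7d79, 855d, b7c5, bb70, bbd1}.
Reachable from 3cc1: {06b2, 2de8, 3cc1, 53f0, 6eaa, bb70, bbd1}.
In 12e5's history but not 3cc1's: {12e5, 5d63, 7d79, 855d, b7c5} — 5 commits.

5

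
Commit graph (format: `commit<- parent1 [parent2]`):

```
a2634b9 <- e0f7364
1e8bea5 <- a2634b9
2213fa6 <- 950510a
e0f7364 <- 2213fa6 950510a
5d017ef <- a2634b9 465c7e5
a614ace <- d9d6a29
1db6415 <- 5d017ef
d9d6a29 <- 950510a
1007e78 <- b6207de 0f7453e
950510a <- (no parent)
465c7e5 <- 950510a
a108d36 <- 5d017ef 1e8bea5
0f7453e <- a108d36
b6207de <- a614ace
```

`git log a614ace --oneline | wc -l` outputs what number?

Walking parent pointers from a614ace: reachable set = {950510a, a614ace, d9d6a29}.
That is 3 commits.

3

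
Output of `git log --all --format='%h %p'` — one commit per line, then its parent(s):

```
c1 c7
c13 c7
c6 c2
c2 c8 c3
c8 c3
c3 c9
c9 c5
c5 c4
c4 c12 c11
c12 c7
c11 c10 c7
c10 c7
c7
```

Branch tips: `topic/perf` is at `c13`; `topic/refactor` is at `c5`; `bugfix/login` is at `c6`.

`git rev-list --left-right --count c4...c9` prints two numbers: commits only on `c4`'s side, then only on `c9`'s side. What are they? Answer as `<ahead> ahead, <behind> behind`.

0 ahead, 2 behind

Reachable from c4: {c10, c11, c12, c4, c7}.
Reachable from c9: {c10, c11, c12, c4, c5, c7, c9}.
Only in c4's history (ahead): {} — 0.
Only in c9's history (behind): {c5, c9} — 2.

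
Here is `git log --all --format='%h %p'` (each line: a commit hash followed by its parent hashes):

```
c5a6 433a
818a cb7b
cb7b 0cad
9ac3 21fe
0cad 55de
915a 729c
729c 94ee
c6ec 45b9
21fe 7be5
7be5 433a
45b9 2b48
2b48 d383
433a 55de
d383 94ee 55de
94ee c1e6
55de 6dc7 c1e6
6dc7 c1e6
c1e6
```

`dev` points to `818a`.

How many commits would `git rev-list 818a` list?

6

Walking parent pointers from 818a: reachable set = {0cad, 55de, 6dc7, 818a, c1e6, cb7b}.
That is 6 commits.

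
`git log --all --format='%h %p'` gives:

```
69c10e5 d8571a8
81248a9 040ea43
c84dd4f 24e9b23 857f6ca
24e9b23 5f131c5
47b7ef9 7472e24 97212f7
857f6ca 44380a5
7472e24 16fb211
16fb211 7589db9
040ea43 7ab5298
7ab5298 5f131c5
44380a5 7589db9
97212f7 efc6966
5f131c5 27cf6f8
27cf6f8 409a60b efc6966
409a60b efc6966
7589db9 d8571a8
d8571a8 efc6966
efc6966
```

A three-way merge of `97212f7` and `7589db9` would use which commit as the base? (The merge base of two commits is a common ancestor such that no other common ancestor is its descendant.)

Ancestors of 97212f7: {97212f7, efc6966}.
Ancestors of 7589db9: {7589db9, d8571a8, efc6966}.
Common ancestors: {efc6966}.
The only common ancestor is efc6966, so it is the merge base.

efc6966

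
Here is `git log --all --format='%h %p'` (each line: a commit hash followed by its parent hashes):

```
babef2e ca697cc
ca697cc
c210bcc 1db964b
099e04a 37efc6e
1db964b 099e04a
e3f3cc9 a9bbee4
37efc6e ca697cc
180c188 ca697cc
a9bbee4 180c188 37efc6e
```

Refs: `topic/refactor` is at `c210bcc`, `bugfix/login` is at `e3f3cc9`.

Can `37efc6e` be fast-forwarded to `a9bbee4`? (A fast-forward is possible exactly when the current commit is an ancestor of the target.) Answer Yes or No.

Yes

A fast-forward from 37efc6e to a9bbee4 is possible iff 37efc6e is an ancestor of a9bbee4.
Ancestors of a9bbee4: {180c188, 37efc6e, a9bbee4, ca697cc}.
37efc6e is among them, so fast-forward is possible.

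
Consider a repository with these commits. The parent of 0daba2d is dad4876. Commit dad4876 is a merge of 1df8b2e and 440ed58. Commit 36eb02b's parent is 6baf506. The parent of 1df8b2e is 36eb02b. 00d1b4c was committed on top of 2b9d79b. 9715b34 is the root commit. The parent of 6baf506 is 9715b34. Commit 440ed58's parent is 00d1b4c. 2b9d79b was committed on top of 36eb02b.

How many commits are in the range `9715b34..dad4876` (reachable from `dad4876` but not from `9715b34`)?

Reachable from dad4876: {00d1b4c, 1df8b2e, 2b9d79b, 36eb02b, 440ed58, 6baf506, 9715b34, dad4876}.
Reachable from 9715b34: {9715b34}.
In dad4876's history but not 9715b34's: {00d1b4c, 1df8b2e, 2b9d79b, 36eb02b, 440ed58, 6baf506, dad4876} — 7 commits.

7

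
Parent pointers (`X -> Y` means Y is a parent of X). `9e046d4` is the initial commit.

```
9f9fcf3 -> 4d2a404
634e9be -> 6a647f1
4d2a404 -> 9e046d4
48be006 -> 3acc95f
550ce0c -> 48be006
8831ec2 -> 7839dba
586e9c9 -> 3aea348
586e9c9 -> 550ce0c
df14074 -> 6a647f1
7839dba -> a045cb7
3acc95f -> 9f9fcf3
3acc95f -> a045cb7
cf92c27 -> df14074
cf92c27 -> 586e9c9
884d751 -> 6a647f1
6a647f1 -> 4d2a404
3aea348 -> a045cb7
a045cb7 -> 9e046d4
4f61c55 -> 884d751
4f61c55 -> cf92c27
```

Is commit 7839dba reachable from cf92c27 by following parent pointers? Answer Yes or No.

No

Ancestors of cf92c27: {3acc95f, 3aea348, 48be006, 4d2a404, 550ce0c, 586e9c9, 6a647f1, 9e046d4, 9f9fcf3, a045cb7, cf92c27, df14074}.
7839dba is not in that set, so it is not an ancestor of cf92c27.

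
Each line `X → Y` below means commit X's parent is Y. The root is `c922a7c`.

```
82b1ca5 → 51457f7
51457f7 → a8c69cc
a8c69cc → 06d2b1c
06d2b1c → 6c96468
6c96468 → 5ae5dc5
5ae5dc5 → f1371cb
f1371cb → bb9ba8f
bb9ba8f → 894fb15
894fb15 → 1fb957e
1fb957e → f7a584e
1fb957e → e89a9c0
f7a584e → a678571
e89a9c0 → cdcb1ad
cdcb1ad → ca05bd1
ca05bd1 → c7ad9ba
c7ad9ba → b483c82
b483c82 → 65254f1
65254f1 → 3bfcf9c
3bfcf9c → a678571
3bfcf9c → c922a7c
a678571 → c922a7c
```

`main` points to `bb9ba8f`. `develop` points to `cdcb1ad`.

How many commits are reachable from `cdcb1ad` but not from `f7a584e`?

Reachable from cdcb1ad: {3bfcf9c, 65254f1, a678571, b483c82, c7ad9ba, c922a7c, ca05bd1, cdcb1ad}.
Reachable from f7a584e: {a678571, c922a7c, f7a584e}.
In cdcb1ad's history but not f7a584e's: {3bfcf9c, 65254f1, b483c82, c7ad9ba, ca05bd1, cdcb1ad} — 6 commits.

6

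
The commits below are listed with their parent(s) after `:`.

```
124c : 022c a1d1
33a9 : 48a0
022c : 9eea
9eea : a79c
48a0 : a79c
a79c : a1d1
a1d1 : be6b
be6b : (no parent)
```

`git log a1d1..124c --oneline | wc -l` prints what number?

Reachable from 124c: {022c, 124c, 9eea, a1d1, a79c, be6b}.
Reachable from a1d1: {a1d1, be6b}.
In 124c's history but not a1d1's: {022c, 124c, 9eea, a79c} — 4 commits.

4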